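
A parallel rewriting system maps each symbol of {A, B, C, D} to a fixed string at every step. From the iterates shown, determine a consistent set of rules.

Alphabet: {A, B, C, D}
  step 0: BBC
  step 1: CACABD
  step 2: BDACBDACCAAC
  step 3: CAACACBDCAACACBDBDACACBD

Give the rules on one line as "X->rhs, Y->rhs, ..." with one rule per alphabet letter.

  step 2 ⇒ step 3: BDACBDACCAAC ⇒ CA·AC·AC·BD·CA·AC·AC·BD·BD·AC·AC·BD
    A ↦ AC
    B ↦ CA
    C ↦ BD
    D ↦ AC

A->AC, B->CA, C->BD, D->AC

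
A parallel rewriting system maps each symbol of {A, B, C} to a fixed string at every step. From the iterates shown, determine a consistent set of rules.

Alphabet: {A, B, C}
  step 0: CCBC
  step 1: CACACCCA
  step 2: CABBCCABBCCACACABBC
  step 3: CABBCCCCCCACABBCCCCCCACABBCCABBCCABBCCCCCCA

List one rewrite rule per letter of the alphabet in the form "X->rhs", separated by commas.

  step 2 ⇒ step 3: CABBCCABBCCACACABBC ⇒ CA·BBC·CC·CC·CA·CA·BBC·CC·CC·CA·CA·BBC·CA·BBC·CA·BBC·CC·CC·CA
    A ↦ BBC
    B ↦ CC
    C ↦ CA

A->BBC, B->CC, C->CA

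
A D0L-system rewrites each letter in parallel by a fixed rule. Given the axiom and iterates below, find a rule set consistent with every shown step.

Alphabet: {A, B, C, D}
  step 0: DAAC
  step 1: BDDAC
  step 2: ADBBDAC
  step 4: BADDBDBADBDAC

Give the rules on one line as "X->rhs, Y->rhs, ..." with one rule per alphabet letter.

  step 1 ⇒ step 2: BDDAC ⇒ AD·B·B·D·AC
    A ↦ D
    B ↦ AD
    C ↦ AC
    D ↦ B

A->D, B->AD, C->AC, D->B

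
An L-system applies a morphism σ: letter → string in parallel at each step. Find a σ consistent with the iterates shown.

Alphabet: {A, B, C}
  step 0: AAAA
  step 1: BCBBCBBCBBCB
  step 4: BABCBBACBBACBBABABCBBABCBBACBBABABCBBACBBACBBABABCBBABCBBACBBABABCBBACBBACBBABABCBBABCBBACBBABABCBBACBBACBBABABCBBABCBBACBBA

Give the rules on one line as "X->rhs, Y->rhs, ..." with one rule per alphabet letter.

  step 0 ⇒ step 1: AAAA ⇒ BCB·BCB·BCB·BCB
    A ↦ BCB
    B ↦ BA  (constrained at step 1)
    C ↦ CB  (constrained at step 1)

A->BCB, B->BA, C->CB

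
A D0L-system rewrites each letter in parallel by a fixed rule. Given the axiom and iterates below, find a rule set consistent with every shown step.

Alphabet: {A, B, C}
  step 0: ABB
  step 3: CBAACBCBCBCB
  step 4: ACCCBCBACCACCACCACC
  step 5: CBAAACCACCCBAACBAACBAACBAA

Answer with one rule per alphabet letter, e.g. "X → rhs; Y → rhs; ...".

  step 4 ⇒ step 5: ACCCBCBACCACCACCACC ⇒ CB·A·A·A·CC·A·CC·CB·A·A·CB·A·A·CB·A·A·CB·A·A
    A ↦ CB
    B ↦ CC
    C ↦ A

A->CB, B->CC, C->A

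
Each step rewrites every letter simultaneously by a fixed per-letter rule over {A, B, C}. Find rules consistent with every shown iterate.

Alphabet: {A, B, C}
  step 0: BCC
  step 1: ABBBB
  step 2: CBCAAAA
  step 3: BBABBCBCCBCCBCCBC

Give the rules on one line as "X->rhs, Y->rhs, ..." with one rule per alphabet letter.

  step 2 ⇒ step 3: CBCAAAA ⇒ BB·A·BB·CBC·CBC·CBC·CBC
    A ↦ CBC
    B ↦ A
    C ↦ BB

A->CBC, B->A, C->BB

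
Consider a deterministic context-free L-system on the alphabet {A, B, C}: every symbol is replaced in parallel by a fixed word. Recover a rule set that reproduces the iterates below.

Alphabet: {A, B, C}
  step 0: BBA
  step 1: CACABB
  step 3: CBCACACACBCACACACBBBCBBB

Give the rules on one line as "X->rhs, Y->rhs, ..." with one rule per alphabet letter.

A->BB, B->CA, C->CB

  step 0 ⇒ step 1: BBA ⇒ CA·CA·BB
    A ↦ BB
    B ↦ CA
    C ↦ CB  (constrained at step 1)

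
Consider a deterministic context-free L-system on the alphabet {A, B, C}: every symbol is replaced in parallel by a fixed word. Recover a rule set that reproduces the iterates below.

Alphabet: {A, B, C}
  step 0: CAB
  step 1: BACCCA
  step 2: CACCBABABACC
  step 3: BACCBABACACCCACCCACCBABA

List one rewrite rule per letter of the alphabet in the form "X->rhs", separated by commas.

A->CC, B->CA, C->BA

  step 2 ⇒ step 3: CACCBABABACC ⇒ BA·CC·BA·BA·CA·CC·CA·CC·CA·CC·BA·BA
    A ↦ CC
    B ↦ CA
    C ↦ BA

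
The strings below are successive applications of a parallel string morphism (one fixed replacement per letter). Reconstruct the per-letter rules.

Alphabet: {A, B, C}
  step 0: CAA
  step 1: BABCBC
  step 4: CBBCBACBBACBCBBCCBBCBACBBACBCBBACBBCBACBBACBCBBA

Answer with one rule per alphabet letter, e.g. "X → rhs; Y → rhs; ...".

A->BC, B->CB, C->BA

  step 0 ⇒ step 1: CAA ⇒ BA·BC·BC
    A ↦ BC
    C ↦ BA
    B ↦ CB  (constrained at step 1)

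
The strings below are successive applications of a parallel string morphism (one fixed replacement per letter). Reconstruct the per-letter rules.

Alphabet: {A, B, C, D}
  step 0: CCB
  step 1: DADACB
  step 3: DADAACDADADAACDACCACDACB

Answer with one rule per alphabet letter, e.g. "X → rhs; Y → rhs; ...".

A->AC, B->CB, C->DA, D->CC

  step 0 ⇒ step 1: CCB ⇒ DA·DA·CB
    B ↦ CB
    C ↦ DA
    A ↦ AC  (constrained at step 1)
    D ↦ CC  (constrained at step 1)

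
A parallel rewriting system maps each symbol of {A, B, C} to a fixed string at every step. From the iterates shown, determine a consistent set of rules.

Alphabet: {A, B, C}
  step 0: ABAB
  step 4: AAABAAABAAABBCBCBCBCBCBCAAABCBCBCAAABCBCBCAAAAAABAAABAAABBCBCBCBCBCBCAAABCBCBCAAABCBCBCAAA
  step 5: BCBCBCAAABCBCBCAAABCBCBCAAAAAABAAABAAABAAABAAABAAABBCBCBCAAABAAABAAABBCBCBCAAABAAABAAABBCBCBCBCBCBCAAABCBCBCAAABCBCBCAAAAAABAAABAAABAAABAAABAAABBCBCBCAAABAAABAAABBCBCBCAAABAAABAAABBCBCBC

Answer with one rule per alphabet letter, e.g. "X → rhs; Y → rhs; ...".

  step 4 ⇒ step 5: AAABAAABAAABBCBCBCBCBCBCAAABCBCBCAAABCBCBCAAAAAABAAABAAABBCBCBCBCBCBCAAABCBCBCAAABCBCBCAAA ⇒ BC·BC·BC·AAA·BC·BC·BC·AAA·BC·BC·BC·AAA·AAA·B·AAA·B·AAA·B·AAA·B·AAA·B·AAA·B·BC·BC·BC·AAA·B·AAA·B·AAA·B·BC·BC·BC·AAA·B·AAA·B·AAA·B·BC·BC·BC·BC·BC·BC·AAA·BC·BC·BC·AAA·BC·BC·BC·AAA·AAA·B·AAA·B·AAA·B·AAA·B·AAA·B·AAA·B·BC·BC·BC·AAA·B·AAA·B·AAA·B·BC·BC·BC·AAA·B·AAA·B·AAA·B·BC·BC·BC
    A ↦ BC
    B ↦ AAA
    C ↦ B

A->BC, B->AAA, C->B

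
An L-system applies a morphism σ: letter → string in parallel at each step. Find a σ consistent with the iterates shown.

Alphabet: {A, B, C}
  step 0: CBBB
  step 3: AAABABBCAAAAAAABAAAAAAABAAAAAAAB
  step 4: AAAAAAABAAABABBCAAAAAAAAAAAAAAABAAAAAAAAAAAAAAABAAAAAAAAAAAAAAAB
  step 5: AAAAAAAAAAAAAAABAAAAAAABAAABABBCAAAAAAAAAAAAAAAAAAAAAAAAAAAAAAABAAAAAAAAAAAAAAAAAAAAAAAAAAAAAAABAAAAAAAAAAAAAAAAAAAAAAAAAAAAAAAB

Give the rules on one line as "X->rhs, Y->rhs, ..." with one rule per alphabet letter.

  step 4 ⇒ step 5: AAAAAAABAAABABBCAAAAAAAAAAAAAAABAAAAAAAAAAAAAAABAAAAAAAAAAAAAAAB ⇒ AA·AA·AA·AA·AA·AA·AA·AB·AA·AA·AA·AB·AA·AB·AB·BC·AA·AA·AA·AA·AA·AA·AA·AA·AA·AA·AA·AA·AA·AA·AA·AB·AA·AA·AA·AA·AA·AA·AA·AA·AA·AA·AA·AA·AA·AA·AA·AB·AA·AA·AA·AA·AA·AA·AA·AA·AA·AA·AA·AA·AA·AA·AA·AB
    A ↦ AA
    B ↦ AB
    C ↦ BC

A->AA, B->AB, C->BC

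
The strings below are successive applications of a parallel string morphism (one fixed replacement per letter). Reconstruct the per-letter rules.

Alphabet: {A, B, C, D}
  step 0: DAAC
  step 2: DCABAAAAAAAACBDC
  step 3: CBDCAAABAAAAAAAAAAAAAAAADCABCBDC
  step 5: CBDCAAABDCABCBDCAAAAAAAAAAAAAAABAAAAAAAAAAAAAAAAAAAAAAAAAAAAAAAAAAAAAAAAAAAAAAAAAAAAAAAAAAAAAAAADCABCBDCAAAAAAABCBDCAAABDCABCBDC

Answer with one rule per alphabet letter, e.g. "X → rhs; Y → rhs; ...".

A->AA, B->AB, C->DC, D->CB

  step 2 ⇒ step 3: DCABAAAAAAAACBDC ⇒ CB·DC·AA·AB·AA·AA·AA·AA·AA·AA·AA·AA·DC·AB·CB·DC
    A ↦ AA
    B ↦ AB
    C ↦ DC
    D ↦ CB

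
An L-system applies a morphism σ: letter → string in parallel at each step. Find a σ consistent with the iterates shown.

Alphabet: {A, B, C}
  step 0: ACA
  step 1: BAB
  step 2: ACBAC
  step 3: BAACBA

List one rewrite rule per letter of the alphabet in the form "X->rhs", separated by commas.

  step 2 ⇒ step 3: ACBAC ⇒ B·A·AC·B·A
    A ↦ B
    B ↦ AC
    C ↦ A

A->B, B->AC, C->A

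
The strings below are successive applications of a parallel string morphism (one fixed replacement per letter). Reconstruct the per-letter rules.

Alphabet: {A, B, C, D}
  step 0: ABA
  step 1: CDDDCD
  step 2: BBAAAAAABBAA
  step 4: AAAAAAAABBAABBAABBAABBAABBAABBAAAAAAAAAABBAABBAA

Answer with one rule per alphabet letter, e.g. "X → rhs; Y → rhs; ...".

  step 1 ⇒ step 2: CDDDCD ⇒ BB·AA·AA·AA·BB·AA
    C ↦ BB
    D ↦ AA
  step 0 ⇒ step 1: ABA ⇒ CD·DD·CD
    A ↦ CD
  step 0 ⇒ step 1: ABA ⇒ CD·DD·CD
    B ↦ DD

A->CD, B->DD, C->BB, D->AA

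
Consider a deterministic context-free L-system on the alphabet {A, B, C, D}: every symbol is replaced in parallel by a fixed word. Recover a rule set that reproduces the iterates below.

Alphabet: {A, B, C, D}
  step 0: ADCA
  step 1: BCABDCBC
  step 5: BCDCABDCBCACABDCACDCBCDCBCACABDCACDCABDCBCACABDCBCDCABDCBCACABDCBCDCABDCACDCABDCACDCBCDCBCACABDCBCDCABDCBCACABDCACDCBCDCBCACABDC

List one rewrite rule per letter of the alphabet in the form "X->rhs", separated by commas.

A->BC, B->AC, C->DC, D->AB

  step 0 ⇒ step 1: ADCA ⇒ BC·AB·DC·BC
    A ↦ BC
    C ↦ DC
    D ↦ AB
    B ↦ AC  (constrained at step 1)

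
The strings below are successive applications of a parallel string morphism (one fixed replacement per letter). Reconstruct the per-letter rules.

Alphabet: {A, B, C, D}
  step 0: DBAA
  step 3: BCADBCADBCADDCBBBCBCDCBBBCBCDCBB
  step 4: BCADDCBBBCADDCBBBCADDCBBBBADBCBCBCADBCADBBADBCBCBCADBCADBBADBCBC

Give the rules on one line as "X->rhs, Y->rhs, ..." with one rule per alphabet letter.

A->DC, B->BC, C->AD, D->BB

  step 3 ⇒ step 4: BCADBCADBCADDCBBBCBCDCBBBCBCDCBB ⇒ BC·AD·DC·BB·BC·AD·DC·BB·BC·AD·DC·BB·BB·AD·BC·BC·BC·AD·BC·AD·BB·AD·BC·BC·BC·AD·BC·AD·BB·AD·BC·BC
    A ↦ DC
    B ↦ BC
    C ↦ AD
    D ↦ BB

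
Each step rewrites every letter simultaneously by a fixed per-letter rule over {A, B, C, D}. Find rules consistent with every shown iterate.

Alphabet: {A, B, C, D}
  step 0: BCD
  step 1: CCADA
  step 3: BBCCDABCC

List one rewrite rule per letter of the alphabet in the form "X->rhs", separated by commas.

A->B, B->CC, C->A, D->DA

  step 0 ⇒ step 1: BCD ⇒ CC·A·DA
    B ↦ CC
    C ↦ A
    D ↦ DA
    A ↦ B  (constrained at step 1)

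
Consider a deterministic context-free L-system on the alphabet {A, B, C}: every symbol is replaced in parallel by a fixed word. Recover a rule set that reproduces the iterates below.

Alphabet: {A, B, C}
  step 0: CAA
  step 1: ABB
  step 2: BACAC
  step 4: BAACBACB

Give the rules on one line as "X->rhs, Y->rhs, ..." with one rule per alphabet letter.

  step 1 ⇒ step 2: ABB ⇒ B·AC·AC
    A ↦ B
    B ↦ AC
  step 0 ⇒ step 1: CAA ⇒ A·B·B
    C ↦ A

A->B, B->AC, C->A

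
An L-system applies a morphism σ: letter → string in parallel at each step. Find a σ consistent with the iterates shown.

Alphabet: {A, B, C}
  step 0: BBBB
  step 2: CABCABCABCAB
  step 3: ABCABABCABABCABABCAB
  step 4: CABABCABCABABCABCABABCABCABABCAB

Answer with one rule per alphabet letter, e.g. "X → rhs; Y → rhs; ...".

  step 3 ⇒ step 4: ABCABABCABABCABABCAB ⇒ C·AB·AB·C·AB·C·AB·AB·C·AB·C·AB·AB·C·AB·C·AB·AB·C·AB
    A ↦ C
    B ↦ AB
    C ↦ AB

A->C, B->AB, C->AB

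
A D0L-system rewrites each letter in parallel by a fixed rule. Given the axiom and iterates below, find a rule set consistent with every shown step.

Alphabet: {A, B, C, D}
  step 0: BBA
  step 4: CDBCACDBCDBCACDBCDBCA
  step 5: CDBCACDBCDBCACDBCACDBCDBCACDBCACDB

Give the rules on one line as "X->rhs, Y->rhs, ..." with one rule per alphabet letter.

A->B, B->CA, C->CD, D->B

  step 4 ⇒ step 5: CDBCACDBCDBCACDBCDBCA ⇒ CD·B·CA·CD·B·CD·B·CA·CD·B·CA·CD·B·CD·B·CA·CD·B·CA·CD·B
    A ↦ B
    B ↦ CA
    C ↦ CD
    D ↦ B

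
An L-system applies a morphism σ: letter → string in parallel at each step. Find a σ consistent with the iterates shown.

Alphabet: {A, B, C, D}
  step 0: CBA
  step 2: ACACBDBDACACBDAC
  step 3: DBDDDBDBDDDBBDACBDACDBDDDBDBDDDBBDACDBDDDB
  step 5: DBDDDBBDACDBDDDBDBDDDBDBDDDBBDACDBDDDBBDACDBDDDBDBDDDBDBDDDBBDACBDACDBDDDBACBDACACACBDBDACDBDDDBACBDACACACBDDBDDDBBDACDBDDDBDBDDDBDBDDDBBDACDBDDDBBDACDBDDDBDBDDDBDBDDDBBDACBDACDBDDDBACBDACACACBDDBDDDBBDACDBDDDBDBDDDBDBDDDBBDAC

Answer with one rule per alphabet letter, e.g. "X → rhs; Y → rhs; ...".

A->DBD, B->BD, C->DDB, D->AC

  step 2 ⇒ step 3: ACACBDBDACACBDAC ⇒ DBD·DDB·DBD·DDB·BD·AC·BD·AC·DBD·DDB·DBD·DDB·BD·AC·DBD·DDB
    A ↦ DBD
    B ↦ BD
    C ↦ DDB
    D ↦ AC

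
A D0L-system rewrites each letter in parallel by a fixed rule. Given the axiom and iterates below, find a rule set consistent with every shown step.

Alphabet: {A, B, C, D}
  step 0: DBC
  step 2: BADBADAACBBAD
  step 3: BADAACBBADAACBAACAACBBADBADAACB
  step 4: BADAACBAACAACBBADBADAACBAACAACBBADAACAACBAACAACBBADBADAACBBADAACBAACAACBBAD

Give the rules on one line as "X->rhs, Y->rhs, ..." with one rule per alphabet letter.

A->AAC, B->BAD, C->B, D->B

  step 3 ⇒ step 4: BADAACBBADAACBAACAACBBADBADAACB ⇒ BAD·AAC·B·AAC·AAC·B·BAD·BAD·AAC·B·AAC·AAC·B·BAD·AAC·AAC·B·AAC·AAC·B·BAD·BAD·AAC·B·BAD·AAC·B·AAC·AAC·B·BAD
    A ↦ AAC
    B ↦ BAD
    C ↦ B
    D ↦ B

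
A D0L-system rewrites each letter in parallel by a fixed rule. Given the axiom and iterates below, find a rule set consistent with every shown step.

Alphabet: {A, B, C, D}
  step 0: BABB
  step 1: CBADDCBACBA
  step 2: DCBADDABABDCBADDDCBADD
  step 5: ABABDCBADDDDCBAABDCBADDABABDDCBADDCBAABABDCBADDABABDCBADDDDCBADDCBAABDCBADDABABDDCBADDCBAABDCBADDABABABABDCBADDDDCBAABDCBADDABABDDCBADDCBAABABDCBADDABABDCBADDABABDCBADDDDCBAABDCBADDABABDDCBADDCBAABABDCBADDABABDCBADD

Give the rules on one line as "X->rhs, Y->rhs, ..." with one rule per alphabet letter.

  step 1 ⇒ step 2: CBADDCBACBA ⇒ D·CBA·DD·AB·AB·D·CBA·DD·D·CBA·DD
    A ↦ DD
    B ↦ CBA
    C ↦ D
    D ↦ AB

A->DD, B->CBA, C->D, D->AB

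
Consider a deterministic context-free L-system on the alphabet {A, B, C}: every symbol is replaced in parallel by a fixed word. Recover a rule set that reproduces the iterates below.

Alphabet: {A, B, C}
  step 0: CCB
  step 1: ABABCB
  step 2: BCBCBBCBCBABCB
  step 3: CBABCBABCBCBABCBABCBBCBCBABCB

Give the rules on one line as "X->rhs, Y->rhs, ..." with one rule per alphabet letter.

  step 2 ⇒ step 3: BCBCBBCBCBABCB ⇒ CB·AB·CB·AB·CB·CB·AB·CB·AB·CB·BCB·CB·AB·CB
    A ↦ BCB
    B ↦ CB
    C ↦ AB

A->BCB, B->CB, C->AB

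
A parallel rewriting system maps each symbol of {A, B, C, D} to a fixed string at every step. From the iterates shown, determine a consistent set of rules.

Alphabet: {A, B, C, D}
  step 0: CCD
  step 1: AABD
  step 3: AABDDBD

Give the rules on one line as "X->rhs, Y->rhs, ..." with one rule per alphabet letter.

  step 0 ⇒ step 1: CCD ⇒ A·A·BD
    C ↦ A
    D ↦ BD
    A ↦ C  (constrained at step 1)
    B ↦ D  (constrained at step 1)

A->C, B->D, C->A, D->BD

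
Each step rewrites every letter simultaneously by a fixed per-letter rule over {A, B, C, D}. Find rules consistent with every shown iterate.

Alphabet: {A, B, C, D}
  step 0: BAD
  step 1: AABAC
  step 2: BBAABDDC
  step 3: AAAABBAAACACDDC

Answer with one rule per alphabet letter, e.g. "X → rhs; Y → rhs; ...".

  step 2 ⇒ step 3: BBAABDDC ⇒ AA·AA·B·B·AA·AC·AC·DDC
    A ↦ B
    B ↦ AA
    C ↦ DDC
    D ↦ AC

A->B, B->AA, C->DDC, D->AC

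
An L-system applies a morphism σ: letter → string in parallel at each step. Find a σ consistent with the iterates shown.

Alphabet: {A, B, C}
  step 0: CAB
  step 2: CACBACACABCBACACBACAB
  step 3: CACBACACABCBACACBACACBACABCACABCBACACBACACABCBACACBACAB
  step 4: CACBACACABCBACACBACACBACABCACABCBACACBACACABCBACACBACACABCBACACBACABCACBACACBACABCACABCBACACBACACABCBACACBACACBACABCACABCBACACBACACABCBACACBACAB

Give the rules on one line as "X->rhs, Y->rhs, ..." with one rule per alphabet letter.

A->CBA, B->CAB, C->CA

  step 3 ⇒ step 4: CACBACACABCBACACBACACBACABCACABCBACACBACACABCBACACBACAB ⇒ CA·CBA·CA·CAB·CBA·CA·CBA·CA·CBA·CAB·CA·CAB·CBA·CA·CBA·CA·CAB·CBA·CA·CBA·CA·CAB·CBA·CA·CBA·CAB·CA·CBA·CA·CBA·CAB·CA·CAB·CBA·CA·CBA·CA·CAB·CBA·CA·CBA·CA·CBA·CAB·CA·CAB·CBA·CA·CBA·CA·CAB·CBA·CA·CBA·CAB
    A ↦ CBA
    B ↦ CAB
    C ↦ CA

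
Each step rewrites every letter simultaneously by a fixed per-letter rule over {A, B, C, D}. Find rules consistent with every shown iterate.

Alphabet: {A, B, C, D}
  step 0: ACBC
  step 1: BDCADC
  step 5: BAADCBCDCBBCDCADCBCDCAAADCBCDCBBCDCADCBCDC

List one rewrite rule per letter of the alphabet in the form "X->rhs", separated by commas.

  step 0 ⇒ step 1: ACBC ⇒ B·DC·A·DC
    A ↦ B
    B ↦ A
    C ↦ DC
    D ↦ BC  (constrained at step 1)

A->B, B->A, C->DC, D->BC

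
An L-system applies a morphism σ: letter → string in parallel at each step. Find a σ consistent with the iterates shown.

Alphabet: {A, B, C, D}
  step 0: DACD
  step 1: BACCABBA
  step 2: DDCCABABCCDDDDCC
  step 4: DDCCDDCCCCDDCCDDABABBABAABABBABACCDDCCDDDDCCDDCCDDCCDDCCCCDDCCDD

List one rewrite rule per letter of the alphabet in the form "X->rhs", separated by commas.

A->CC, B->DD, C->AB, D->BA

  step 1 ⇒ step 2: BACCABBA ⇒ DD·CC·AB·AB·CC·DD·DD·CC
    A ↦ CC
    B ↦ DD
    C ↦ AB
  step 0 ⇒ step 1: DACD ⇒ BA·CC·AB·BA
    D ↦ BA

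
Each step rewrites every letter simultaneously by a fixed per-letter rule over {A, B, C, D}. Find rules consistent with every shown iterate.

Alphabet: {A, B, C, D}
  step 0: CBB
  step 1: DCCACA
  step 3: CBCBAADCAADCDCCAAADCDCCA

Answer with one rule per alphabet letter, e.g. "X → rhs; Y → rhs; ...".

  step 0 ⇒ step 1: CBB ⇒ DC·CA·CA
    B ↦ CA
    C ↦ DC
    A ↦ CB  (constrained at step 1)
    D ↦ AA  (constrained at step 1)

A->CB, B->CA, C->DC, D->AA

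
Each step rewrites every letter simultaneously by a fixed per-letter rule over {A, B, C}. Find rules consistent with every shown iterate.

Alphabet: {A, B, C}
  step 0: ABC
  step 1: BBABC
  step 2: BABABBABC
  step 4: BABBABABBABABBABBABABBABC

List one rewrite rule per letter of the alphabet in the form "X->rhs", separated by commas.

A->B, B->BA, C->BC

  step 1 ⇒ step 2: BBABC ⇒ BA·BA·B·BA·BC
    A ↦ B
    B ↦ BA
    C ↦ BC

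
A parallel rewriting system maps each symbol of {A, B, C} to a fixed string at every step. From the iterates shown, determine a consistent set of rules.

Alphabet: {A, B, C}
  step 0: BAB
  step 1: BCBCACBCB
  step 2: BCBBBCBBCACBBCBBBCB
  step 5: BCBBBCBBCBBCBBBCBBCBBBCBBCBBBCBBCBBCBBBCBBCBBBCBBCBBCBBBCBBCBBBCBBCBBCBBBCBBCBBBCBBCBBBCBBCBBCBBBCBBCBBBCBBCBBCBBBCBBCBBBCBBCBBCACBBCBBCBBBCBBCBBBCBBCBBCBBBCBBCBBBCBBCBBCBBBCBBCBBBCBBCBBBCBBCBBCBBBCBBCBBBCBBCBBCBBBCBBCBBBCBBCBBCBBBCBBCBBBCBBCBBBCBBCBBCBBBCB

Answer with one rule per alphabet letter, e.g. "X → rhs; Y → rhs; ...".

  step 1 ⇒ step 2: BCBCACBCB ⇒ BCB·B·BCB·B·CAC·B·BCB·B·BCB
    A ↦ CAC
    B ↦ BCB
    C ↦ B

A->CAC, B->BCB, C->B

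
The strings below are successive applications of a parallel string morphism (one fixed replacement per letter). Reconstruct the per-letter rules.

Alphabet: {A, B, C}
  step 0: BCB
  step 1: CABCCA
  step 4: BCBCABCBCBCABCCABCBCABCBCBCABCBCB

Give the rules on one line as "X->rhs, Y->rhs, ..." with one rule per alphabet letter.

A->B, B->CA, C->BC

  step 0 ⇒ step 1: BCB ⇒ CA·BC·CA
    B ↦ CA
    C ↦ BC
    A ↦ B  (constrained at step 1)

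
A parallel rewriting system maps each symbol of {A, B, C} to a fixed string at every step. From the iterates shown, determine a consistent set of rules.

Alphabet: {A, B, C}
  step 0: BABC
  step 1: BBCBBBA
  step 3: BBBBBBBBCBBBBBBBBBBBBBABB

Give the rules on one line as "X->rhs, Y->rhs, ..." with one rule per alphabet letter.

  step 0 ⇒ step 1: BABC ⇒ BB·CB·BB·A
    A ↦ CB
    B ↦ BB
    C ↦ A

A->CB, B->BB, C->A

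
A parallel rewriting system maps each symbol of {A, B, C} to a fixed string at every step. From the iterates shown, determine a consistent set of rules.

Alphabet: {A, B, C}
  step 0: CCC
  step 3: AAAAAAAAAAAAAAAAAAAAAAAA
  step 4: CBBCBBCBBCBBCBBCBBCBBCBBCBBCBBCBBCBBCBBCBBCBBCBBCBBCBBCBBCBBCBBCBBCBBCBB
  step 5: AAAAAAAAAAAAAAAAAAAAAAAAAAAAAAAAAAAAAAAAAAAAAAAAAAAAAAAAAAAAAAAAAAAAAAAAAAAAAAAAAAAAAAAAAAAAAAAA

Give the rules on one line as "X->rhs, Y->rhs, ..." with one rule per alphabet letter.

A->CBB, B->A, C->AA

  step 4 ⇒ step 5: CBBCBBCBBCBBCBBCBBCBBCBBCBBCBBCBBCBBCBBCBBCBBCBBCBBCBBCBBCBBCBBCBBCBBCBB ⇒ AA·A·A·AA·A·A·AA·A·A·AA·A·A·AA·A·A·AA·A·A·AA·A·A·AA·A·A·AA·A·A·AA·A·A·AA·A·A·AA·A·A·AA·A·A·AA·A·A·AA·A·A·AA·A·A·AA·A·A·AA·A·A·AA·A·A·AA·A·A·AA·A·A·AA·A·A·AA·A·A·AA·A·A
    B ↦ A
    C ↦ AA
  step 3 ⇒ step 4: AAAAAAAAAAAAAAAAAAAAAAAA ⇒ CBB·CBB·CBB·CBB·CBB·CBB·CBB·CBB·CBB·CBB·CBB·CBB·CBB·CBB·CBB·CBB·CBB·CBB·CBB·CBB·CBB·CBB·CBB·CBB
    A ↦ CBB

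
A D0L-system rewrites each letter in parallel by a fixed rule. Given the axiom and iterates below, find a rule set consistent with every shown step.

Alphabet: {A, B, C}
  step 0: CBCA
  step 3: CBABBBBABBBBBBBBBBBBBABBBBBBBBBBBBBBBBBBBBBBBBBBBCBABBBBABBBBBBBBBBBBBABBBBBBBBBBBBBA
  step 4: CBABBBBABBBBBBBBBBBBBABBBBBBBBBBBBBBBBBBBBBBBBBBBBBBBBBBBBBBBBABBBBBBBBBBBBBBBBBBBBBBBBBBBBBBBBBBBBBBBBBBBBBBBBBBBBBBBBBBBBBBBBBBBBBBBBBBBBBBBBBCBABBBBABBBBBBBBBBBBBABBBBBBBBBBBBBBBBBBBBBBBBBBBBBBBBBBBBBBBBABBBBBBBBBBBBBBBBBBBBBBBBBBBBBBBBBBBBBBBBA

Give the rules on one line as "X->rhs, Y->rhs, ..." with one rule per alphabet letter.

A->BA, B->BBB, C->CBA

  step 3 ⇒ step 4: CBABBBBABBBBBBBBBBBBBABBBBBBBBBBBBBBBBBBBBBBBBBBBCBABBBBABBBBBBBBBBBBBABBBBBBBBBBBBBA ⇒ CBA·BBB·BA·BBB·BBB·BBB·BBB·BA·BBB·BBB·BBB·BBB·BBB·BBB·BBB·BBB·BBB·BBB·BBB·BBB·BBB·BA·BBB·BBB·BBB·BBB·BBB·BBB·BBB·BBB·BBB·BBB·BBB·BBB·BBB·BBB·BBB·BBB·BBB·BBB·BBB·BBB·BBB·BBB·BBB·BBB·BBB·BBB·BBB·CBA·BBB·BA·BBB·BBB·BBB·BBB·BA·BBB·BBB·BBB·BBB·BBB·BBB·BBB·BBB·BBB·BBB·BBB·BBB·BBB·BA·BBB·BBB·BBB·BBB·BBB·BBB·BBB·BBB·BBB·BBB·BBB·BBB·BBB·BA
    A ↦ BA
    B ↦ BBB
    C ↦ CBA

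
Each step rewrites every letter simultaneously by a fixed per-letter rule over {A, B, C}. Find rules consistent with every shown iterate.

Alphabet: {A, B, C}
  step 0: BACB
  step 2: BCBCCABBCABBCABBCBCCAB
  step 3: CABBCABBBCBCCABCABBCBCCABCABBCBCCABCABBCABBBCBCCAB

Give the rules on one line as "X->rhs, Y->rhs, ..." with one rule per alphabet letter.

A->CBC, B->CAB, C->B

  step 2 ⇒ step 3: BCBCCABBCABBCABBCBCCAB ⇒ CAB·B·CAB·B·B·CBC·CAB·CAB·B·CBC·CAB·CAB·B·CBC·CAB·CAB·B·CAB·B·B·CBC·CAB
    A ↦ CBC
    B ↦ CAB
    C ↦ B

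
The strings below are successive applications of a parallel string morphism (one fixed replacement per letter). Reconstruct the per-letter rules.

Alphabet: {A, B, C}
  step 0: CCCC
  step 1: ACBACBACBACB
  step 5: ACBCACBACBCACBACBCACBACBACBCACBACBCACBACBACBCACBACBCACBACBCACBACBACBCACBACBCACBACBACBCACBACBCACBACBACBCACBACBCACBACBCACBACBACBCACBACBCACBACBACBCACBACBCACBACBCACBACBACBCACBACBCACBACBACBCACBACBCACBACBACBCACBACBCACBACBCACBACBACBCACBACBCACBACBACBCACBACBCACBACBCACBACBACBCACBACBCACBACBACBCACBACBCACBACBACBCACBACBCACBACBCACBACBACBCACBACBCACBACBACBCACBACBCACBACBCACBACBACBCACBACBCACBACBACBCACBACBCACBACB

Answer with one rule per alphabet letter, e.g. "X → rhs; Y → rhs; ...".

A->C, B->ACB, C->ACB

  step 0 ⇒ step 1: CCCC ⇒ ACB·ACB·ACB·ACB
    C ↦ ACB
    A ↦ C  (constrained at step 1)
    B ↦ ACB  (constrained at step 1)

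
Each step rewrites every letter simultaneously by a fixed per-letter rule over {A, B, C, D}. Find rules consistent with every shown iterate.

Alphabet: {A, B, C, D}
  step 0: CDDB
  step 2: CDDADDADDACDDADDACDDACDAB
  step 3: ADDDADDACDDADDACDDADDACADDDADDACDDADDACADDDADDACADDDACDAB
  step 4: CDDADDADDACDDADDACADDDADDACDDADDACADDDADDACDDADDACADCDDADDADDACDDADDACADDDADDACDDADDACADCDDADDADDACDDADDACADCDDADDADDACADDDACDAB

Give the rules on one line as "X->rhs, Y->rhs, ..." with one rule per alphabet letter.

A->C, B->DAB, C->AD, D->DDA

  step 3 ⇒ step 4: ADDDADDACDDADDACDDADDACADDDADDACDDADDACADDDADDACADDDACDAB ⇒ C·DDA·DDA·DDA·C·DDA·DDA·C·AD·DDA·DDA·C·DDA·DDA·C·AD·DDA·DDA·C·DDA·DDA·C·AD·C·DDA·DDA·DDA·C·DDA·DDA·C·AD·DDA·DDA·C·DDA·DDA·C·AD·C·DDA·DDA·DDA·C·DDA·DDA·C·AD·C·DDA·DDA·DDA·C·AD·DDA·C·DAB
    A ↦ C
    B ↦ DAB
    C ↦ AD
    D ↦ DDA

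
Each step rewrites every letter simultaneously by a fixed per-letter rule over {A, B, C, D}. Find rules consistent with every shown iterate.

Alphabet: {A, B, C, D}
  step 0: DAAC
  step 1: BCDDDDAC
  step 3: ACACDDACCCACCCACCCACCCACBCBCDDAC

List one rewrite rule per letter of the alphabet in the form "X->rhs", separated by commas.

  step 0 ⇒ step 1: DAAC ⇒ BC·DD·DD·AC
    A ↦ DD
    C ↦ AC
    D ↦ BC
    B ↦ CC  (constrained at step 1)

A->DD, B->CC, C->AC, D->BC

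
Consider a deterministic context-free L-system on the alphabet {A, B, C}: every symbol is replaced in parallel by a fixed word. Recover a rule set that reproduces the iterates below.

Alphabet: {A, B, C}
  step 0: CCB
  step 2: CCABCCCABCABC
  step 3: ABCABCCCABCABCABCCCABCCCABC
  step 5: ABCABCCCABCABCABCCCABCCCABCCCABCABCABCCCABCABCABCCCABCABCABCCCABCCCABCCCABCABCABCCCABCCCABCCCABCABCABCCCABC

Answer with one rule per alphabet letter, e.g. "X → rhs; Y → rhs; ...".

  step 2 ⇒ step 3: CCABCCCABCABC ⇒ ABC·ABC·C·C·ABC·ABC·ABC·C·C·ABC·C·C·ABC
    A ↦ C
    B ↦ C
    C ↦ ABC

A->C, B->C, C->ABC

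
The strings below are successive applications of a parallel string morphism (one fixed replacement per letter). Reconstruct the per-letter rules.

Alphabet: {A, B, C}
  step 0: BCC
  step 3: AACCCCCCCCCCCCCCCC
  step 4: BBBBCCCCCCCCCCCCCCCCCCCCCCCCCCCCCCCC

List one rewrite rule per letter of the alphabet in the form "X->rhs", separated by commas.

  step 3 ⇒ step 4: AACCCCCCCCCCCCCCCC ⇒ BB·BB·CC·CC·CC·CC·CC·CC·CC·CC·CC·CC·CC·CC·CC·CC·CC·CC
    A ↦ BB
    C ↦ CC
    B ↦ A  (constrained at step 0)

A->BB, B->A, C->CC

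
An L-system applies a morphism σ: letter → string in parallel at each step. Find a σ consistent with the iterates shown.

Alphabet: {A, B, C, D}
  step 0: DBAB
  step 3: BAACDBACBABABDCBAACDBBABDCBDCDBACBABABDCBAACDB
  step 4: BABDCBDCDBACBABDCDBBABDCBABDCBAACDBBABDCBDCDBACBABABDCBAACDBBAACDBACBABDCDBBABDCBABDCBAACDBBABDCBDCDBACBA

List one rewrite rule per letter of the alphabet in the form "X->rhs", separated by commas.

  step 3 ⇒ step 4: BAACDBACBABABDCBAACDBBABDCBDCDBACBABABDCBAACDB ⇒ BA·BDC·BDC·DB·AC·BA·BDC·DB·BA·BDC·BA·BDC·BA·AC·DB·BA·BDC·BDC·DB·AC·BA·BA·BDC·BA·AC·DB·BA·AC·DB·AC·BA·BDC·DB·BA·BDC·BA·BDC·BA·AC·DB·BA·BDC·BDC·DB·AC·BA
    A ↦ BDC
    B ↦ BA
    C ↦ DB
    D ↦ AC

A->BDC, B->BA, C->DB, D->AC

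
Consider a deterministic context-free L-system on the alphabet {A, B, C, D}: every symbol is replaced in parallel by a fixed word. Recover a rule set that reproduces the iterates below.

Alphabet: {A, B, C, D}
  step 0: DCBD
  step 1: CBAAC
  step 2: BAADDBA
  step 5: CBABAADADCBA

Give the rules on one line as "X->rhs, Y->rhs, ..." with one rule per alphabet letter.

A->D, B->A, C->BA, D->C

  step 1 ⇒ step 2: CBAAC ⇒ BA·A·D·D·BA
    A ↦ D
    B ↦ A
    C ↦ BA
  step 0 ⇒ step 1: DCBD ⇒ C·BA·A·C
    D ↦ C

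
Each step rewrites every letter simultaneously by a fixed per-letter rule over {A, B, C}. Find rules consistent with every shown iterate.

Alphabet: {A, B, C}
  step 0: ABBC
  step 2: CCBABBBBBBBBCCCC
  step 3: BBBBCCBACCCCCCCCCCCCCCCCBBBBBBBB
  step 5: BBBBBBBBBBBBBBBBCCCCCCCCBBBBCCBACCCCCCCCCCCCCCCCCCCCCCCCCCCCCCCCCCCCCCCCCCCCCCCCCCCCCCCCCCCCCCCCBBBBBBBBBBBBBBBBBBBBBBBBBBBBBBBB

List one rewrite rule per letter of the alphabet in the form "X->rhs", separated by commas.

A->BA, B->CC, C->BB

  step 2 ⇒ step 3: CCBABBBBBBBBCCCC ⇒ BB·BB·CC·BA·CC·CC·CC·CC·CC·CC·CC·CC·BB·BB·BB·BB
    A ↦ BA
    B ↦ CC
    C ↦ BB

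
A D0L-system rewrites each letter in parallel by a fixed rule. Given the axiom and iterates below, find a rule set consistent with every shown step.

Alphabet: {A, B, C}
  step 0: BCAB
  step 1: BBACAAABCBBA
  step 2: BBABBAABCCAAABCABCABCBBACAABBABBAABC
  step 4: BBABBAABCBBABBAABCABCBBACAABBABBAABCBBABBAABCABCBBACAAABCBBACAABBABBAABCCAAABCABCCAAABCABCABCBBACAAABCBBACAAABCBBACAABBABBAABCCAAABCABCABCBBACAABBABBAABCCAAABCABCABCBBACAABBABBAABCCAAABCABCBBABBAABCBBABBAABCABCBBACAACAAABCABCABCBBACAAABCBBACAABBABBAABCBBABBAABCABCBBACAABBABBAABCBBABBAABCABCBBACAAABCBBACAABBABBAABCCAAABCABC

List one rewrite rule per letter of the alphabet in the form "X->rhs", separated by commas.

  step 1 ⇒ step 2: BBACAAABCBBA ⇒ BBA·BBA·ABC·CAA·ABC·ABC·ABC·BBA·CAA·BBA·BBA·ABC
    A ↦ ABC
    B ↦ BBA
    C ↦ CAA

A->ABC, B->BBA, C->CAA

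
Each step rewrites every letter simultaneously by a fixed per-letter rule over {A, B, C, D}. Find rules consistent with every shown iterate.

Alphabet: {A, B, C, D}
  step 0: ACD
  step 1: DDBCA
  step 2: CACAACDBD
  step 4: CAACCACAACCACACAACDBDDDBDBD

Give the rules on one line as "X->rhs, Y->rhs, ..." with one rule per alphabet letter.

  step 1 ⇒ step 2: DDBCA ⇒ CA·CA·AC·DB·D
    A ↦ D
    B ↦ AC
    C ↦ DB
    D ↦ CA

A->D, B->AC, C->DB, D->CA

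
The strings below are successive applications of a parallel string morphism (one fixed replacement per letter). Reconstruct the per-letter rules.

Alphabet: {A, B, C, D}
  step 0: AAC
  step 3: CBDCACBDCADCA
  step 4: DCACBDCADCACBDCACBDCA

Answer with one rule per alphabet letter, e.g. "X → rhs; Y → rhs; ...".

A->CA, B->CA, C->D, D->CB

  step 3 ⇒ step 4: CBDCACBDCADCA ⇒ D·CA·CB·D·CA·D·CA·CB·D·CA·CB·D·CA
    A ↦ CA
    B ↦ CA
    C ↦ D
    D ↦ CB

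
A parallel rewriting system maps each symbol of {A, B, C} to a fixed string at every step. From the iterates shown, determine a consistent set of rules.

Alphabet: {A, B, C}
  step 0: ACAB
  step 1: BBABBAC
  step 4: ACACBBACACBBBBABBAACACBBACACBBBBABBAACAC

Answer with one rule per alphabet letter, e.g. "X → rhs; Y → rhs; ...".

A->BB, B->AC, C->A

  step 0 ⇒ step 1: ACAB ⇒ BB·A·BB·AC
    A ↦ BB
    B ↦ AC
    C ↦ A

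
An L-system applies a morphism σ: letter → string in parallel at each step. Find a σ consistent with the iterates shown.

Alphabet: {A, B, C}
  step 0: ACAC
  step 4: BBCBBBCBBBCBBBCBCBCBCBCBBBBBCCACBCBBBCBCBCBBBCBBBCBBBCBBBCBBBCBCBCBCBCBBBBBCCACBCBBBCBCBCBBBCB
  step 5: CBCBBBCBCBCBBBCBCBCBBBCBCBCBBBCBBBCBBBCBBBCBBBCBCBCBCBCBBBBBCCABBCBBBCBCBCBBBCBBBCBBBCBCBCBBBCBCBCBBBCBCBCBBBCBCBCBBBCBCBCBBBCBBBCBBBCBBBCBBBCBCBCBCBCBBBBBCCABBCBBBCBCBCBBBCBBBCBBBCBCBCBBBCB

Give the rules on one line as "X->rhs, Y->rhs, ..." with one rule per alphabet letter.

A->CCA, B->CB, C->BB

  step 4 ⇒ step 5: BBCBBBCBBBCBBBCBCBCBCBCBBBBBCCACBCBBBCBCBCBBBCBBBCBBBCBBBCBBBCBCBCBCBCBBBBBCCACBCBBBCBCBCBBBCB ⇒ CB·CB·BB·CB·CB·CB·BB·CB·CB·CB·BB·CB·CB·CB·BB·CB·BB·CB·BB·CB·BB·CB·BB·CB·CB·CB·CB·CB·BB·BB·CCA·BB·CB·BB·CB·CB·CB·BB·CB·BB·CB·BB·CB·CB·CB·BB·CB·CB·CB·BB·CB·CB·CB·BB·CB·CB·CB·BB·CB·CB·CB·BB·CB·BB·CB·BB·CB·BB·CB·BB·CB·CB·CB·CB·CB·BB·BB·CCA·BB·CB·BB·CB·CB·CB·BB·CB·BB·CB·BB·CB·CB·CB·BB·CB
    A ↦ CCA
    B ↦ CB
    C ↦ BB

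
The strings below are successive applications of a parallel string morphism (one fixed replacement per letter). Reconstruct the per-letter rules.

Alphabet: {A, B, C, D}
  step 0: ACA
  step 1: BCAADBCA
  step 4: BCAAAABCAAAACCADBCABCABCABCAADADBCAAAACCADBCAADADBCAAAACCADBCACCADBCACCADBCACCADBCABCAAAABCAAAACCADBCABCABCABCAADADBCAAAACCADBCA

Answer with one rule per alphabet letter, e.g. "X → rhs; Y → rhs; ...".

  step 0 ⇒ step 1: ACA ⇒ BCA·AD·BCA
    A ↦ BCA
    C ↦ AD
    B ↦ CC  (constrained at step 1)
    D ↦ AAA  (constrained at step 1)

A->BCA, B->CC, C->AD, D->AAA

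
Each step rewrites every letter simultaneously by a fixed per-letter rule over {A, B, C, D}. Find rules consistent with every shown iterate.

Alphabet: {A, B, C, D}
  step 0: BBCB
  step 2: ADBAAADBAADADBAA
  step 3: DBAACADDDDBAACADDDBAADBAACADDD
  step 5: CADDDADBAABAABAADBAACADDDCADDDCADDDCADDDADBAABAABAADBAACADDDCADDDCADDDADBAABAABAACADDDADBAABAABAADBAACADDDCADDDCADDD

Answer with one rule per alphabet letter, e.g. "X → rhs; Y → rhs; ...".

  step 2 ⇒ step 3: ADBAAADBAADADBAA ⇒ D·BAA·CAD·D·D·D·BAA·CAD·D·D·BAA·D·BAA·CAD·D·D
    A ↦ D
    B ↦ CAD
    D ↦ BAA
    C ↦ A  (constrained at step 0)

A->D, B->CAD, C->A, D->BAA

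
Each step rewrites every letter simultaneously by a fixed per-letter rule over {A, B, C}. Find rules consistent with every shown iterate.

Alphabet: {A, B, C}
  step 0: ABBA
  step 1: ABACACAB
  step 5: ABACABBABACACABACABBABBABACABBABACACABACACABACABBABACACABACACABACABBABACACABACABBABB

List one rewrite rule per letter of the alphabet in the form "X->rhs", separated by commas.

A->AB, B->AC, C->B

  step 0 ⇒ step 1: ABBA ⇒ AB·AC·AC·AB
    A ↦ AB
    B ↦ AC
    C ↦ B  (constrained at step 1)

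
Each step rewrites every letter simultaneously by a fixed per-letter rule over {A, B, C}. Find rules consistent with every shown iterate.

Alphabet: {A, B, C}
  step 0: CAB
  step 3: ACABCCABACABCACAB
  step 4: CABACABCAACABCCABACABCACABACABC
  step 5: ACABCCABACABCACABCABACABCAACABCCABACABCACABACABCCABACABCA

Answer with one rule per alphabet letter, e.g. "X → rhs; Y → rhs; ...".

  step 4 ⇒ step 5: CABACABCAACABCCABACABCACABACABC ⇒ A·CAB·C·CAB·A·CAB·C·A·CAB·CAB·A·CAB·C·A·A·CAB·C·CAB·A·CAB·C·A·CAB·A·CAB·C·CAB·A·CAB·C·A
    A ↦ CAB
    B ↦ C
    C ↦ A

A->CAB, B->C, C->A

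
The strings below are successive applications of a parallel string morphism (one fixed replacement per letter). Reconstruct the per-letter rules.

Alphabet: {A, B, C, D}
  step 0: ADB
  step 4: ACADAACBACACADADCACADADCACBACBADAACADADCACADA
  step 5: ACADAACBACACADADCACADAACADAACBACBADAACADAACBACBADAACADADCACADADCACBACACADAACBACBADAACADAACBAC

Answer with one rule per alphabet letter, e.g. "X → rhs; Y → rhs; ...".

  step 4 ⇒ step 5: ACADAACBACACADADCACADADCACBACBADAACADADCACADA ⇒ AC·ADA·AC·B·AC·AC·ADA·DC·AC·ADA·AC·ADA·AC·B·AC·B·ADA·AC·ADA·AC·B·AC·B·ADA·AC·ADA·DC·AC·ADA·DC·AC·B·AC·AC·ADA·AC·B·AC·B·ADA·AC·ADA·AC·B·AC
    A ↦ AC
    B ↦ DC
    C ↦ ADA
    D ↦ B

A->AC, B->DC, C->ADA, D->B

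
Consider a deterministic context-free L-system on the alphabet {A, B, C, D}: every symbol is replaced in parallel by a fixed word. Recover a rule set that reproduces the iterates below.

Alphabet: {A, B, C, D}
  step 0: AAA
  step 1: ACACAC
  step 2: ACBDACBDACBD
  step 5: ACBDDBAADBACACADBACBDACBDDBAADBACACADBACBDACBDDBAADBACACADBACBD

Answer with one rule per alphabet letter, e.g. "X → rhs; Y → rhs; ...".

A->AC, B->DB, C->BD, D->A

  step 1 ⇒ step 2: ACACAC ⇒ AC·BD·AC·BD·AC·BD
    A ↦ AC
    C ↦ BD
    B ↦ DB  (constrained at step 2)
    D ↦ A  (constrained at step 2)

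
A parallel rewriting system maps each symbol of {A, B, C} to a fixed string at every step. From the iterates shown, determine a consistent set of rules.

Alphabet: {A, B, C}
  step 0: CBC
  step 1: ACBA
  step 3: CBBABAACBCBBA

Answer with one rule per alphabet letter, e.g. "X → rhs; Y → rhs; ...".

A->BA, B->CB, C->A

  step 0 ⇒ step 1: CBC ⇒ A·CB·A
    B ↦ CB
    C ↦ A
    A ↦ BA  (constrained at step 1)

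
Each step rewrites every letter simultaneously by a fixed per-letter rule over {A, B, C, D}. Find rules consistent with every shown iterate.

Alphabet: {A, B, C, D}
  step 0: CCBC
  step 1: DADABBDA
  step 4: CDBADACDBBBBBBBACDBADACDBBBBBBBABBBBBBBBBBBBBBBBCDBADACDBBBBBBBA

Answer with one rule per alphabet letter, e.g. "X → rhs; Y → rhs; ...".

  step 0 ⇒ step 1: CCBC ⇒ DA·DA·BB·DA
    B ↦ BB
    C ↦ DA
    A ↦ BA  (constrained at step 1)
    D ↦ CD  (constrained at step 1)

A->BA, B->BB, C->DA, D->CD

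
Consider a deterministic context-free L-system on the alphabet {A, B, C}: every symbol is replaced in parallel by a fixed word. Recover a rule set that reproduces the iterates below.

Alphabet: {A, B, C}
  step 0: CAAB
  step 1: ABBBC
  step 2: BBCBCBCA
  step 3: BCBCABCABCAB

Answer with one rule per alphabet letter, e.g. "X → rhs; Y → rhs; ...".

A->B, B->BC, C->A

  step 2 ⇒ step 3: BBCBCBCA ⇒ BC·BC·A·BC·A·BC·A·B
    A ↦ B
    B ↦ BC
    C ↦ A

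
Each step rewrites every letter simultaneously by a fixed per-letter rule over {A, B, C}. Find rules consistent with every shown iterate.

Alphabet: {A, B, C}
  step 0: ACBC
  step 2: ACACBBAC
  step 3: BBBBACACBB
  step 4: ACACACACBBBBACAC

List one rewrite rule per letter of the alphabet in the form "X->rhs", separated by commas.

A->B, B->AC, C->B

  step 3 ⇒ step 4: BBBBACACBB ⇒ AC·AC·AC·AC·B·B·B·B·AC·AC
    A ↦ B
    B ↦ AC
    C ↦ B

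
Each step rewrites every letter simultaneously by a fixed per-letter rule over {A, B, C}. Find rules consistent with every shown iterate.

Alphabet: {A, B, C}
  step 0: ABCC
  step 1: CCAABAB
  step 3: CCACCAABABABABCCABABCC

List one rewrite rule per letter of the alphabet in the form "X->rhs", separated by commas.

  step 0 ⇒ step 1: ABCC ⇒ CC·A·AB·AB
    A ↦ CC
    B ↦ A
    C ↦ AB

A->CC, B->A, C->AB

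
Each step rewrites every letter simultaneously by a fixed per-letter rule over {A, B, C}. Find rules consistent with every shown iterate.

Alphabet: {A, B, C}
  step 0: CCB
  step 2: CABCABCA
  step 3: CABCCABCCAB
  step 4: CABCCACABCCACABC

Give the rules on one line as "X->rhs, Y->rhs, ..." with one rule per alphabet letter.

A->B, B->C, C->CA

  step 3 ⇒ step 4: CABCCABCCAB ⇒ CA·B·C·CA·CA·B·C·CA·CA·B·C
    A ↦ B
    B ↦ C
    C ↦ CA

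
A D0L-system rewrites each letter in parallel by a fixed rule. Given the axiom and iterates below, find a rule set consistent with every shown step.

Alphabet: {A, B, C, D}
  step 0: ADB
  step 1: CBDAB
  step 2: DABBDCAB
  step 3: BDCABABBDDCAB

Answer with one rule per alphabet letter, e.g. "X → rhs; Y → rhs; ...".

  step 2 ⇒ step 3: DABBDCAB ⇒ BD·C·AB·AB·BD·D·C·AB
    A ↦ C
    B ↦ AB
    C ↦ D
    D ↦ BD

A->C, B->AB, C->D, D->BD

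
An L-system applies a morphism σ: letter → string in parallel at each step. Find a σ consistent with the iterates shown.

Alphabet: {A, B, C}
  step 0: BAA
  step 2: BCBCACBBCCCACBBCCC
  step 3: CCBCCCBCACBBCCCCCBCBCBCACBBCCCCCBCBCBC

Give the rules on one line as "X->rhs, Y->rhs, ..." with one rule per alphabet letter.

A->ACB, B->CC, C->BC

  step 2 ⇒ step 3: BCBCACBBCCCACBBCCC ⇒ CC·BC·CC·BC·ACB·BC·CC·CC·BC·BC·BC·ACB·BC·CC·CC·BC·BC·BC
    A ↦ ACB
    B ↦ CC
    C ↦ BC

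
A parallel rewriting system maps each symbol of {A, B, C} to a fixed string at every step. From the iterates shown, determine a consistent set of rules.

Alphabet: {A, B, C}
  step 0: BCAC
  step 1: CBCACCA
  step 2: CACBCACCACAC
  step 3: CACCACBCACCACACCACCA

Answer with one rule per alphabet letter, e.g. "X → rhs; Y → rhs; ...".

A->C, B->CB, C->CA

  step 2 ⇒ step 3: CACBCACCACAC ⇒ CA·C·CA·CB·CA·C·CA·CA·C·CA·C·CA
    A ↦ C
    B ↦ CB
    C ↦ CA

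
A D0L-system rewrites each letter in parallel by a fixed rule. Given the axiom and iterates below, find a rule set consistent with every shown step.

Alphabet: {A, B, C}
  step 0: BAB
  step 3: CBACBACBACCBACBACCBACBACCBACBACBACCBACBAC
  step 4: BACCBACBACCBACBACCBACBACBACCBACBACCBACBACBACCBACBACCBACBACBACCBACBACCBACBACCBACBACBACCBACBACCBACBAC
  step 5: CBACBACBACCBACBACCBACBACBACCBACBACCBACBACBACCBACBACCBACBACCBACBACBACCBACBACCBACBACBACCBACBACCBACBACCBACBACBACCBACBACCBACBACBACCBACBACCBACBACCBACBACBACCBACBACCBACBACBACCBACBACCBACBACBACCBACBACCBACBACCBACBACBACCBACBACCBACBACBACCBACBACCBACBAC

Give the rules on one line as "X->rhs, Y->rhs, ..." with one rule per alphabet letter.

A->C, B->CBA, C->BAC

  step 4 ⇒ step 5: BACCBACBACCBACBACCBACBACBACCBACBACCBACBACBACCBACBACCBACBACBACCBACBACCBACBACCBACBACBACCBACBACCBACBAC ⇒ CBA·C·BAC·BAC·CBA·C·BAC·CBA·C·BAC·BAC·CBA·C·BAC·CBA·C·BAC·BAC·CBA·C·BAC·CBA·C·BAC·CBA·C·BAC·BAC·CBA·C·BAC·CBA·C·BAC·BAC·CBA·C·BAC·CBA·C·BAC·CBA·C·BAC·BAC·CBA·C·BAC·CBA·C·BAC·BAC·CBA·C·BAC·CBA·C·BAC·CBA·C·BAC·BAC·CBA·C·BAC·CBA·C·BAC·BAC·CBA·C·BAC·CBA·C·BAC·BAC·CBA·C·BAC·CBA·C·BAC·CBA·C·BAC·BAC·CBA·C·BAC·CBA·C·BAC·BAC·CBA·C·BAC·CBA·C·BAC
    A ↦ C
    B ↦ CBA
    C ↦ BAC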